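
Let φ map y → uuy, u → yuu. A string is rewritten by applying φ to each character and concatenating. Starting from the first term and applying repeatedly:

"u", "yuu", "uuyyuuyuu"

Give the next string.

yuuyuuuuyuuyyuuyuuuuyyuuyuu

Rewriting each symbol of uuyyuuyuu: u→yuu, u→yuu, y→uuy, y→uuy, u→yuu, u→yuu, y→uuy, u→yuu, u→yuu, which concatenates to yuu yuu uuy uuy yuu yuu uuy yuu yuu.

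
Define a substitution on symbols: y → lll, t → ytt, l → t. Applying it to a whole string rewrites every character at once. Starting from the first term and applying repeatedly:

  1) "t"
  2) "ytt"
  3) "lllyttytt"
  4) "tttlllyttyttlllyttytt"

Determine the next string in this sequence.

Rewriting the 21 symbols of tttlllyttyttlllyttytt one by one yields ytt ytt ytt t t t lll ytt ytt lll ytt ytt t t t lll ytt ytt lll ytt ytt; concatenated:

yttyttytttttlllyttyttlllyttytttttlllyttyttlllyttytt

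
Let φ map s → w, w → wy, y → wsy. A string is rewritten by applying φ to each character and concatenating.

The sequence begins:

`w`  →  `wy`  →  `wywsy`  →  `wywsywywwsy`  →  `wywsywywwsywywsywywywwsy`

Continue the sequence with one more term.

φ(wywsywywwsywywsywywywwsy) expands symbol-by-symbol to wy wsy wy w wsy wy wsy wy wy w wsy wy wsy wy w wsy wy wsy wy wsy wy wy w wsy; joining the 24 pieces gives the next term.

wywsywywwsywywsywywywwsywywsywywwsywywsywywsywywywwsy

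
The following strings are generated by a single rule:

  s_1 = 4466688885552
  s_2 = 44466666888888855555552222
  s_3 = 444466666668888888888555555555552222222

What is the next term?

Term n consists of n+1 4's, followed by 2n+1 6's, followed by 3n+1 8's, followed by 4n-1 5's, followed by 3n-2 2's (n = 1, 2, …).
Setting n = 4 gives 5, 9, 13, 15, 10 characters in each block.

4444466666666688888888888885555555555555552222222222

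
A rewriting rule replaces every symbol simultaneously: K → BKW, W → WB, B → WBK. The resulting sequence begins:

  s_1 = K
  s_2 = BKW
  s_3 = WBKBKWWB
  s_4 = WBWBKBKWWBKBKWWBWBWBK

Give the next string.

Rewriting the 21 symbols of WBWBKBKWWBKBKWWBWBWBK one by one yields WB WBK WB WBK BKW WBK BKW WB WB WBK BKW WBK BKW WB WB WBK WB WBK WB WBK BKW; concatenated:

WBWBKWBWBKBKWWBKBKWWBWBWBKBKWWBKBKWWBWBWBKWBWBKWBWBKBKW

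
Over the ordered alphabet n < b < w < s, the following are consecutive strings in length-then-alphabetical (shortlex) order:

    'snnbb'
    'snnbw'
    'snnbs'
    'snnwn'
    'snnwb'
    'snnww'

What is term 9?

Advancing 3 positions from snnww through snnww → snnws → snnsn reaches term 9.

snnsb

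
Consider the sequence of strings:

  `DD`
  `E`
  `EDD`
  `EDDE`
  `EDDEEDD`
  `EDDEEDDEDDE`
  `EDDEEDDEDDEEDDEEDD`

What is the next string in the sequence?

EDDEEDDEDDEEDDEEDDEDDEEDDEDDE

This is a Fibonacci-style word recurrence s(k) = s(k−1)·s(k−2): e.g. E·DD = EDD.
So term 8 is EDDEEDDEDDEEDDEEDD·EDDEEDDEDDE.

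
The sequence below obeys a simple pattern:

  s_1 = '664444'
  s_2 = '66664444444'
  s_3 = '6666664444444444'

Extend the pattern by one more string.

Each string has the form 6^{2n} 4^{3n+1} (n = 1, 2, …).
For the next term, n = 4, so the run lengths are 8, 13.

666666664444444444444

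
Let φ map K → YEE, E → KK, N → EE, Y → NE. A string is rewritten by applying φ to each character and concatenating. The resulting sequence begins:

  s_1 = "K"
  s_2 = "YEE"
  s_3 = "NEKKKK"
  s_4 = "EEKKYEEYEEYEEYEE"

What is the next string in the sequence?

Applying the rule to each of the 16 symbols of EEKKYEEYEEYEEYEE gives the pieces KK KK YEE YEE NE KK KK NE KK KK NE KK KK NE KK KK, which concatenate to the answer.

KKKKYEEYEENEKKKKNEKKKKNEKKKKNEKKKK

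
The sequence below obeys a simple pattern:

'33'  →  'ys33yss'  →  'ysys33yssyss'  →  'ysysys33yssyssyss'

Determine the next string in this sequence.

Each term wraps the previous one in ys on the left and yss on the right.
Applying this once more to ysysys33yssyssyss:

ysysysys33yssyssyssyss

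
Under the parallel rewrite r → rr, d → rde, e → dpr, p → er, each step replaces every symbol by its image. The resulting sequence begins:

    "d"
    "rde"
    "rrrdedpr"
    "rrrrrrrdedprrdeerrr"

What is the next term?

Rewriting the 19 symbols of rrrrrrrdedprrdeerrr one by one yields rr rr rr rr rr rr rr rde dpr rde er rr rr rde dpr dpr rr rr rr; concatenated:

rrrrrrrrrrrrrrrdedprrdeerrrrrrdedprdprrrrrrr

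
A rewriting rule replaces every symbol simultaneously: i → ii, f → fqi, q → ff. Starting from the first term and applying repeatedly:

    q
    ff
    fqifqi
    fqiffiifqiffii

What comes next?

fqiffiifqifqiiiiifqiffiifqifqiiiii

Applying the rule to each of the 14 symbols of fqiffiifqiffii gives the pieces fqi ff ii fqi fqi ii ii fqi ff ii fqi fqi ii ii, which concatenate to the answer.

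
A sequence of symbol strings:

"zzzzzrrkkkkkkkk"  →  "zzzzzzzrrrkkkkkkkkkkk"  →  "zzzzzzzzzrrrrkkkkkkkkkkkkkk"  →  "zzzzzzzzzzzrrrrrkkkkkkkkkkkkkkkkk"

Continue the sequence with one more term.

Reading off run lengths: z runs 5, 7, 9, 11; r runs 2, 3, 4, 5; k runs 8, 11, 14, 17 — each is linear in n, where the shown terms are n = 3, 4, 5, 6.
For the next term, n = 7, so the run lengths are 13, 6, 20.

zzzzzzzzzzzzzrrrrrrkkkkkkkkkkkkkkkkkkkk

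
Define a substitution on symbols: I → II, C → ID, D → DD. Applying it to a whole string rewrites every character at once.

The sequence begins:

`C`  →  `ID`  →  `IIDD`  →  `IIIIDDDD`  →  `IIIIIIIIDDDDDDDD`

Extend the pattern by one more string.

IIIIIIIIIIIIIIIIDDDDDDDDDDDDDDDD

Applying the rule to each of the 16 symbols of IIIIIIIIDDDDDDDD gives the pieces II II II II II II II II DD DD DD DD DD DD DD DD, which concatenate to the answer.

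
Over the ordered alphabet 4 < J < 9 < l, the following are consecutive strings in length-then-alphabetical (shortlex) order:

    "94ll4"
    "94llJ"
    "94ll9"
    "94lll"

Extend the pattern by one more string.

Find the rightmost character of 94lll below l, bump it to the next letter, and reset everything to its right to 4.

9J444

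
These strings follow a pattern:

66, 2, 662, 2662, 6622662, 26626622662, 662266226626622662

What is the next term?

26626622662662266226626622662

From term 3 onward, concatenate the second-to-last term with the last: 66·2 = 662, 2·662 = 2662, …
The next term joins 26626622662 and 662266226626622662.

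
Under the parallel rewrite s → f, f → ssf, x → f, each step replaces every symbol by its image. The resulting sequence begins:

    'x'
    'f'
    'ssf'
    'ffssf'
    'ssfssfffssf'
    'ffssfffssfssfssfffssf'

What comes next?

ssfssfffssfssfssfffssfffssfffssfssfssfffssf

Replace each of the 21 characters of ffssfffssfssfssfffssf in place — ssf ssf f f ssf ssf ssf f f ssf f f ssf f f ssf ssf ssf f f ssf — and concatenate.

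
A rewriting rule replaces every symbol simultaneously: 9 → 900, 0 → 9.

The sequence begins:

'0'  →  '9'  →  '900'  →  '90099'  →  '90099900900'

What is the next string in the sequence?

900999009009009990099

Apply φ to 90099900900 symbol by symbol: 9→900, 0→9, 0→9, 9→900, 9→900, 9→900, 0→9, 0→9, 9→900, 0→9, 0→9; joined: 900 9 9 900 900 900 9 9 900 9 9.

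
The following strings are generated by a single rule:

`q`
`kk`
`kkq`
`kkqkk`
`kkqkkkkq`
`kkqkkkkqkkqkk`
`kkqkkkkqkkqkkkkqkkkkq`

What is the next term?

kkqkkkkqkkqkkkkqkkkkqkkqkkkkqkkqkk

Each term (from the third on) is the previous term followed by the one before it: term 3 = kk·q = kkq.
The next term joins kkqkkkkqkkqkkkkqkkkkq and kkqkkkkqkkqkk.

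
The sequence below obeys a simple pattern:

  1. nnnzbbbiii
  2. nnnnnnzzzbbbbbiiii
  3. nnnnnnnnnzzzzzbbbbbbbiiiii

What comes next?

nnnnnnnnnnnnzzzzzzzbbbbbbbbbiiiiii

Reading off run lengths: n runs 3, 6, 9; z runs 1, 3, 5; b runs 3, 5, 7; i runs 3, 4, 5 — each is linear in n (n = 1, 2, …).
At n = 4 the blocks have lengths 12, 7, 9, 6.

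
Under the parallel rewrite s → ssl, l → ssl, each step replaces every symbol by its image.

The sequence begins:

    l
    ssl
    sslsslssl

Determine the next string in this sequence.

sslsslsslsslsslsslsslsslssl

Expanding sslsslssl: s→ssl, s→ssl, l→ssl, s→ssl, s→ssl, l→ssl, s→ssl, s→ssl, l→ssl. Concatenated: ssl ssl ssl ssl ssl ssl ssl ssl ssl.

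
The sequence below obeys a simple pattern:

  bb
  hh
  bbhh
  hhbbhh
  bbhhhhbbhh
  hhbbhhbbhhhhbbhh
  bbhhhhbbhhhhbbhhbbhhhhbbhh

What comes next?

This is a Fibonacci-style word recurrence s(k) = s(k−2)·s(k−1): e.g. bb·hh = bbhh.
Continuing: hhbbhhbbhhhhbbhh · bbhhhhbbhhhhbbhhbbhhhhbbhh gives term 8.

hhbbhhbbhhhhbbhhbbhhhhbbhhhhbbhhbbhhhhbbhh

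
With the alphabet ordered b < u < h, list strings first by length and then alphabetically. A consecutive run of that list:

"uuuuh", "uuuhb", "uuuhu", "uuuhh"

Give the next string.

uuhbb

The successor of uuuhh increments the rightmost position that isn't already h and resets every position after it to b.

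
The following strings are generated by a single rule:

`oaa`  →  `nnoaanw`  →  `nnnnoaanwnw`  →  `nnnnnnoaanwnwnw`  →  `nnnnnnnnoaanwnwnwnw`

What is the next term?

nnnnnnnnnnoaanwnwnwnwnw

Each term wraps the previous one in nn on the left and nw on the right.
So the next term is nn·nnnnnnnnoaanwnwnwnw·nw.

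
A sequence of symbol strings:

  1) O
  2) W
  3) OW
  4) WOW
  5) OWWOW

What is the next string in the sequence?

WOWOWWOW

From term 3 onward, concatenate the second-to-last term with the last: O·W = OW, W·OW = WOW, …
The next term joins WOW and OWWOW.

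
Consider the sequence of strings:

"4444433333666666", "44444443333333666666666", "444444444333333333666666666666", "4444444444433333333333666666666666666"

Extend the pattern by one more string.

Each string has the form 4^{2n+1} 3^{2n+1} 6^{3n}, where the shown terms are n = 2, 3, 4, 5.
For the next term, n = 6, so the run lengths are 13, 13, 18.

44444444444443333333333333666666666666666666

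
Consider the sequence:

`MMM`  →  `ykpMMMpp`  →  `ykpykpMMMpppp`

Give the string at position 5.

ykpykpykpykpMMMpppppppp

Every step adds ykp to the front and pp to the end of the previous string.
From ykpykpMMMpppp, 2 further steps: ykpykpMMMpppp → ykpykpykpMMMpppppp → (answer).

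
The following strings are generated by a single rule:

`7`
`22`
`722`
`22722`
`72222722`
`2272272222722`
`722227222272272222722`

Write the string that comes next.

2272272222722722227222272272222722

From term 3 onward, concatenate the second-to-last term with the last: 7·22 = 722, 22·722 = 22722, …
So term 8 is 2272272222722·722227222272272222722.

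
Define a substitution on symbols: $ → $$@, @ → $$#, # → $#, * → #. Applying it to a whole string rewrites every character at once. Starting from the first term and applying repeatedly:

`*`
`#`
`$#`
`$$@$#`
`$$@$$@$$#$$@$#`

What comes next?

Rewriting the 14 symbols of $$@$$@$$#$$@$# one by one yields $$@ $$@ $$# $$@ $$@ $$# $$@ $$@ $# $$@ $$@ $$# $$@ $#; concatenated:

$$@$$@$$#$$@$$@$$#$$@$$@$#$$@$$@$$#$$@$#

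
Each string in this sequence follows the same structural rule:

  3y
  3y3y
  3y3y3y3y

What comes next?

3y3y3y3y3y3y3y3y

Every step duplicates the string.
One more doubling of 3y3y3y3y gives the answer.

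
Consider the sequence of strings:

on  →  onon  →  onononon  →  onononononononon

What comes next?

onononononononononononononononon

s(k+1) = s(k)·s(k) — each term doubles the last.
So the next term is two copies of onononononononon.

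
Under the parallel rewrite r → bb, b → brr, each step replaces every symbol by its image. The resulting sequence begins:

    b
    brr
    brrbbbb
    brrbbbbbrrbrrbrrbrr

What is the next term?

Rewriting the 19 symbols of brrbbbbbrrbrrbrrbrr one by one yields brr bb bb brr brr brr brr brr bb bb brr bb bb brr bb bb brr bb bb; concatenated:

brrbbbbbrrbrrbrrbrrbrrbbbbbrrbbbbbrrbbbbbrrbbbb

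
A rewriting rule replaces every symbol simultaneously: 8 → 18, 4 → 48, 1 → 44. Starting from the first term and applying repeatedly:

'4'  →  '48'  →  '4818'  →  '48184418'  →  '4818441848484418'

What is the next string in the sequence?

48184418484844184818481848484418

φ(4818441848484418) expands symbol-by-symbol to 48 18 44 18 48 48 44 18 48 18 48 18 48 48 44 18; joining the 16 pieces gives the next term.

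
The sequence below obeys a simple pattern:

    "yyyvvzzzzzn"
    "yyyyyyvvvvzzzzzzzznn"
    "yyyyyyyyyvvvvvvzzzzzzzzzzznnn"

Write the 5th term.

Each string has the form y^{3n} v^{2n} z^{3n+2} n^{n} (n = 1, 2, …).
At n = 5 the blocks have lengths 15, 10, 17, 5.

yyyyyyyyyyyyyyyvvvvvvvvvvzzzzzzzzzzzzzzzzznnnnn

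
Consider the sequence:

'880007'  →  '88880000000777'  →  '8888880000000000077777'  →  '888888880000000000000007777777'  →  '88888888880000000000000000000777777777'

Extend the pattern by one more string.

8888888888880000000000000000000000077777777777

The n-th term is 2n 8's then 4n-1 0's then 2n-1 7's (n = 1, 2, …).
Setting n = 6 gives 12, 23, 11 characters in each block.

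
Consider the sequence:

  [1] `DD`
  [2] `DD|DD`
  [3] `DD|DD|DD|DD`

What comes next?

Each string is two copies of the previous one joined by '|'.
Doubling DD|DD|DD|DD with '|' between the halves:

DD|DD|DD|DD|DD|DD|DD|DD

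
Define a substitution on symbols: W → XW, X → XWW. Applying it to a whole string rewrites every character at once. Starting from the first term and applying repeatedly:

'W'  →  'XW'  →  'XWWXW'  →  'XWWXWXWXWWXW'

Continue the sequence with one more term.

XWWXWXWXWWXWXWWXWXWWXWXWXWWXW

Rewriting each symbol of XWWXWXWXWWXW: X→XWW, W→XW, W→XW, X→XWW, W→XW, X→XWW, W→XW, X→XWW, W→XW, W→XW, X→XWW, W→XW, which concatenates to XWW XW XW XWW XW XWW XW XWW XW XW XWW XW.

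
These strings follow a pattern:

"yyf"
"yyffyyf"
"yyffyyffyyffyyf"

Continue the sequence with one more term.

yyffyyffyyffyyffyyffyyffyyffyyf

Every step duplicates the string with 'f' between the halves.
So the next term is two copies of yyffyyffyyffyyf with 'f' between the halves.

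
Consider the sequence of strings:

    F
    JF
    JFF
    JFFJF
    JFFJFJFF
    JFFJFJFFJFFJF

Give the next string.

JFFJFJFFJFFJFJFFJFJFF

This is a Fibonacci-style word recurrence s(k) = s(k−1)·s(k−2): e.g. JF·F = JFF.
So term 7 is JFFJFJFFJFFJF·JFFJFJFF.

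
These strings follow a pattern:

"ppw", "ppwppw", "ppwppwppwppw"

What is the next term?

ppwppwppwppwppwppwppwppw

Every step duplicates the string.
One more doubling of ppwppwppwppw gives the answer.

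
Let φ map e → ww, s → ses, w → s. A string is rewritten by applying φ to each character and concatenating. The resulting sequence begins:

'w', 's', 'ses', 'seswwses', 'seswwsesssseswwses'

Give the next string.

φ(seswwsesssseswwses) expands symbol-by-symbol to ses ww ses s s ses ww ses ses ses ses ww ses s s ses ww ses; joining the 18 pieces gives the next term.

seswwsesssseswwsessessesseswwsesssseswwses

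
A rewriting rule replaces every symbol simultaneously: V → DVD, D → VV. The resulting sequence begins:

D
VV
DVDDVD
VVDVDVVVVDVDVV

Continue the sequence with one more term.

DVDDVDVVDVDVVDVDDVDDVDDVDVVDVDVVDVDDVD

Applying the rule to each of the 14 symbols of VVDVDVVVVDVDVV gives the pieces DVD DVD VV DVD VV DVD DVD DVD DVD VV DVD VV DVD DVD, which concatenate to the answer.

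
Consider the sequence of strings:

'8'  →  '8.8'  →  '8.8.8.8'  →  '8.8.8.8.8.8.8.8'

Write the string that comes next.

8.8.8.8.8.8.8.8.8.8.8.8.8.8.8.8

Every step duplicates the string with '.' between the halves.
One more doubling of 8.8.8.8.8.8.8.8 gives the answer.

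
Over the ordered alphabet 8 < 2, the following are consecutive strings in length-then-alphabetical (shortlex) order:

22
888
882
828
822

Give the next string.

The successor of 822 increments the rightmost position that isn't already 2 and resets every position after it to 8.

288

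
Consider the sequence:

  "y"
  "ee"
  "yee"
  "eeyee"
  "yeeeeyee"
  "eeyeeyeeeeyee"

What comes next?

This is a Fibonacci-style word recurrence s(k) = s(k−2)·s(k−1): e.g. y·ee = yee.
Continuing: yeeeeyee · eeyeeyeeeeyee gives term 7.

yeeeeyeeeeyeeyeeeeyee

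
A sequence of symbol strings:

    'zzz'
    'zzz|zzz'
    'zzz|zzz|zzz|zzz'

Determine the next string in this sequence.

zzz|zzz|zzz|zzz|zzz|zzz|zzz|zzz

Every step duplicates the string with '|' between the halves.
One more doubling of zzz|zzz|zzz|zzz gives the answer.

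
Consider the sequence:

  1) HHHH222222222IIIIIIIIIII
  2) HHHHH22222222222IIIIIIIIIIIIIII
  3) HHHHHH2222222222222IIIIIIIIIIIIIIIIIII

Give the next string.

HHHHHHH222222222222222IIIIIIIIIIIIIIIIIIIIIII

Term n consists of n+1 H's, followed by 2n+3 2's, followed by 4n-1 I's, where the shown terms are n = 3, 4, 5.
For the next term, n = 6, so the run lengths are 7, 15, 23.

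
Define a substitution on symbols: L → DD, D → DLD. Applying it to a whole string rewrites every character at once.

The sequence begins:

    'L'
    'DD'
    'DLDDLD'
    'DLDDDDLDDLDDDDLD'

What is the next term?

DLDDDDLDDLDDLDDLDDDDLDDLDDDDLDDLDDLDDLDDDDLD

φ(DLDDDDLDDLDDDDLD) expands symbol-by-symbol to DLD DD DLD DLD DLD DLD DD DLD DLD DD DLD DLD DLD DLD DD DLD; joining the 16 pieces gives the next term.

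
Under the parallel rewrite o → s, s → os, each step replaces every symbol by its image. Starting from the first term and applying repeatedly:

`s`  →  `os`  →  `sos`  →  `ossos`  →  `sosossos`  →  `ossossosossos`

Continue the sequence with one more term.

Rewriting the 13 symbols of ossossosossos one by one yields s os os s os os s os s os os s os; concatenated:

sosossosossossosossos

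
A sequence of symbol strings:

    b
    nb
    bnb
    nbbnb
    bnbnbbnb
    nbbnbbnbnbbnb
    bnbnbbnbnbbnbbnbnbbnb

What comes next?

This is a Fibonacci-style word recurrence s(k) = s(k−2)·s(k−1): e.g. b·nb = bnb.
So term 8 is nbbnbbnbnbbnb·bnbnbbnbnbbnbbnbnbbnb.

nbbnbbnbnbbnbbnbnbbnbnbbnbbnbnbbnb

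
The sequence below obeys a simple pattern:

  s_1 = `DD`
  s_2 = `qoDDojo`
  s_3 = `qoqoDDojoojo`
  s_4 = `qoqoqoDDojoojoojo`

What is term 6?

Every step adds qo to the front and ojo to the end of the previous string.
From qoqoqoDDojoojoojo, 2 further steps: qoqoqoDDojoojoojo → qoqoqoqoDDojoojoojoojo → (answer).

qoqoqoqoqoDDojoojoojoojoojo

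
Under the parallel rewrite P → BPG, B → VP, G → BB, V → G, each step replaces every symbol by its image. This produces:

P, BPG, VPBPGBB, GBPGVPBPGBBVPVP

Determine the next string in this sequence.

BBVPBPGBBGBPGVPBPGBBVPVPGBPGGBPG

φ(GBPGVPBPGBBVPVP) expands symbol-by-symbol to BB VP BPG BB G BPG VP BPG BB VP VP G BPG G BPG; joining the 15 pieces gives the next term.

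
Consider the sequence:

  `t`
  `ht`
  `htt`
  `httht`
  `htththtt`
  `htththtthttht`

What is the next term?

htththtthtththtththtt

This is a Fibonacci-style word recurrence s(k) = s(k−1)·s(k−2): e.g. ht·t = htt.
Continuing: htththtthttht · htththtt gives term 7.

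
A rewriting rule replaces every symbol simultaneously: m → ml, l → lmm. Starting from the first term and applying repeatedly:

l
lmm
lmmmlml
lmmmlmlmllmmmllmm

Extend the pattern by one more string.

φ(lmmmlmlmllmmmllmm) expands symbol-by-symbol to lmm ml ml ml lmm ml lmm ml lmm lmm ml ml ml lmm lmm ml ml; joining the 17 pieces gives the next term.

lmmmlmlmllmmmllmmmllmmlmmmlmlmllmmlmmmlml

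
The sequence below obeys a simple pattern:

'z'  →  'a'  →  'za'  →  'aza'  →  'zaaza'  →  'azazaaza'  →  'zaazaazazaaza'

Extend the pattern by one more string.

azazaazazaazaazazaaza

From term 3 onward, concatenate the second-to-last term with the last: z·a = za, a·za = aza, …
The next term joins azazaaza and zaazaazazaaza.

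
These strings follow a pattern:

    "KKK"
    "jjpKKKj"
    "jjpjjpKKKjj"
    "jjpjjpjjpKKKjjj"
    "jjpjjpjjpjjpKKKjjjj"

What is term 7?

jjpjjpjjpjjpjjpjjpKKKjjjjjj

s(k+1) = jjp·s(k)·j, so each term gains jjp as a prefix and j as a suffix.
From jjpjjpjjpjjpKKKjjjj, 2 further steps: jjpjjpjjpjjpKKKjjjj → jjpjjpjjpjjpjjpKKKjjjjj → (answer).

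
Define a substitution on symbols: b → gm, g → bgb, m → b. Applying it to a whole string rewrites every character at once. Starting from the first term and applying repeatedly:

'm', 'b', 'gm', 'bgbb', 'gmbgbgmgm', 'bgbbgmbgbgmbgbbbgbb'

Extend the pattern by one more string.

Applying the rule to each of the 19 symbols of bgbbgmbgbgmbgbbbgbb gives the pieces gm bgb gm gm bgb b gm bgb gm bgb b gm bgb gm gm gm bgb gm gm, which concatenate to the answer.

gmbgbgmgmbgbbgmbgbgmbgbbgmbgbgmgmgmbgbgmgm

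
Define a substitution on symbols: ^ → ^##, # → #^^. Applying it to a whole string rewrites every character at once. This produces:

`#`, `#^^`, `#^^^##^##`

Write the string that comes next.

Apply φ to #^^^##^## symbol by symbol: #→#^^, ^→^##, ^→^##, ^→^##, #→#^^, #→#^^, ^→^##, #→#^^, #→#^^; joined: #^^ ^## ^## ^## #^^ #^^ ^## #^^ #^^.

#^^^##^##^###^^#^^^###^^#^^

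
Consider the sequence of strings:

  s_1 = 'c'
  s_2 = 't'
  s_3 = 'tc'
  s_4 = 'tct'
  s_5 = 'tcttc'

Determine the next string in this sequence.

tcttctct

This is a Fibonacci-style word recurrence s(k) = s(k−1)·s(k−2): e.g. t·c = tc.
Continuing: tcttc · tct gives term 6.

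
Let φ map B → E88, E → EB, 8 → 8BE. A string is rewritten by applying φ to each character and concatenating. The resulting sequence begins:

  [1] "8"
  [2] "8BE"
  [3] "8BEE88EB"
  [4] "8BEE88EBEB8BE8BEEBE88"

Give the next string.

Rewriting the 21 symbols of 8BEE88EBEB8BE8BEEBE88 one by one yields 8BE E88 EB EB 8BE 8BE EB E88 EB E88 8BE E88 EB 8BE E88 EB EB E88 EB 8BE 8BE; concatenated:

8BEE88EBEB8BE8BEEBE88EBE888BEE88EB8BEE88EBEBE88EB8BE8BE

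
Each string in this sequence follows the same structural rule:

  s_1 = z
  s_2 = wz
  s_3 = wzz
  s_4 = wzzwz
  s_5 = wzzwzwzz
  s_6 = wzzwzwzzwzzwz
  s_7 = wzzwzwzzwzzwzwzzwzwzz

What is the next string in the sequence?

wzzwzwzzwzzwzwzzwzwzzwzzwzwzzwzzwz

This is a Fibonacci-style word recurrence s(k) = s(k−1)·s(k−2): e.g. wz·z = wzz.
Continuing: wzzwzwzzwzzwzwzzwzwzz · wzzwzwzzwzzwz gives term 8.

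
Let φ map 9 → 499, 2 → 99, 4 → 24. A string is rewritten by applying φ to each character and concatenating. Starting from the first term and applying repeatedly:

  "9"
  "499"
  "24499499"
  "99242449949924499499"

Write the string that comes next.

Rewriting the 20 symbols of 99242449949924499499 one by one yields 499 499 99 24 99 24 24 499 499 24 499 499 99 24 24 499 499 24 499 499; concatenated:

49949999249924244994992449949999242449949924499499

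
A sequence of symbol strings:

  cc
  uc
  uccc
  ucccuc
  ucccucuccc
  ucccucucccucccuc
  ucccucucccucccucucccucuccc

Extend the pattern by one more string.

This is a Fibonacci-style word recurrence s(k) = s(k−1)·s(k−2): e.g. uc·cc = uccc.
Continuing: ucccucucccucccucucccucuccc · ucccucucccucccuc gives term 8.

ucccucucccucccucucccucucccucccucucccucccuc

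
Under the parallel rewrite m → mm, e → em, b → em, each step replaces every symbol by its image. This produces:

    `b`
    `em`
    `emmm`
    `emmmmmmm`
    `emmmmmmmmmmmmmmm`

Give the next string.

Rewriting the 16 symbols of emmmmmmmmmmmmmmm one by one yields em mm mm mm mm mm mm mm mm mm mm mm mm mm mm mm; concatenated:

emmmmmmmmmmmmmmmmmmmmmmmmmmmmmmm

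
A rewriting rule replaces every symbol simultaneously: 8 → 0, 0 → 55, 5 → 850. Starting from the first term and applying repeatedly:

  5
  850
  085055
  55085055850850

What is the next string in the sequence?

85085055085055850850085055085055

Applying the rule to each of the 14 symbols of 55085055850850 gives the pieces 850 850 55 0 850 55 850 850 0 850 55 0 850 55, which concatenate to the answer.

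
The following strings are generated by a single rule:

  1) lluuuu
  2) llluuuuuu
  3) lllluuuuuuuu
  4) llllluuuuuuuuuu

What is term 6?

Reading off run lengths: l runs 2, 3, 4, 5; u runs 4, 6, 8, 10 — each is linear in n (n = 1, 2, …).
Setting n = 6 gives 7, 14 characters in each block.

llllllluuuuuuuuuuuuuu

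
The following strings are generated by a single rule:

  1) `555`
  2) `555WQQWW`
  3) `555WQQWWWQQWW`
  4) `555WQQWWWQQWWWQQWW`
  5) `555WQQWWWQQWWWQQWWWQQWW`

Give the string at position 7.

555WQQWWWQQWWWQQWWWQQWWWQQWWWQQWW

The strings grow by a fixed suffix WQQWW each time.
From 555WQQWWWQQWWWQQWWWQQWW, 2 further steps: 555WQQWWWQQWWWQQWWWQQWW → 555WQQWWWQQWWWQQWWWQQWWWQQWW → (answer).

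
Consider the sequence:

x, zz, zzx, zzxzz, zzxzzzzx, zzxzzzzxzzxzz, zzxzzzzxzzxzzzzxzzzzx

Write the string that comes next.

From term 3 onward, concatenate the last term with the second-to-last: zz·x = zzx, zzx·zz = zzxzz, …
Continuing: zzxzzzzxzzxzzzzxzzzzx · zzxzzzzxzzxzz gives term 8.

zzxzzzzxzzxzzzzxzzzzxzzxzzzzxzzxzz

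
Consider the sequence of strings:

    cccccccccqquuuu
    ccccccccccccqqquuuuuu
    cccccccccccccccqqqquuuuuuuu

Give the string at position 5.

cccccccccccccccccccccqqqqqquuuuuuuuuuuu

The n-th term is 3n+3 c's then n q's then 2n u's, where the shown terms are n = 2, 3, 4.
At n = 6 the blocks have lengths 21, 6, 12.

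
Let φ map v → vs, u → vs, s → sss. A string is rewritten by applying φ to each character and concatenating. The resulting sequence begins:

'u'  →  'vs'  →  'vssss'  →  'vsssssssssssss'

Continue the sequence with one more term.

Rewriting the 14 symbols of vsssssssssssss one by one yields vs sss sss sss sss sss sss sss sss sss sss sss sss sss; concatenated:

vssssssssssssssssssssssssssssssssssssssss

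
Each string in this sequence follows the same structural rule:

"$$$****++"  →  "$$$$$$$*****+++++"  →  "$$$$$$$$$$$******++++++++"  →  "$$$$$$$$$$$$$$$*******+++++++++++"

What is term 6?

The n-th term is 4n-1 $'s then n+3 *'s then 3n-1 +'s (n = 1, 2, …).
At n = 6 the blocks have lengths 23, 9, 17.

$$$$$$$$$$$$$$$$$$$$$$$*********+++++++++++++++++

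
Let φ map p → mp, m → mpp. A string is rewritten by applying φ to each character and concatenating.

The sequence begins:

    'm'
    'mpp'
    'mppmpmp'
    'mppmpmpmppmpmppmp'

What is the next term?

Applying the rule to each of the 17 symbols of mppmpmpmppmpmppmp gives the pieces mpp mp mp mpp mp mpp mp mpp mp mp mpp mp mpp mp mp mpp mp, which concatenate to the answer.

mppmpmpmppmpmppmpmppmpmpmppmpmppmpmpmppmp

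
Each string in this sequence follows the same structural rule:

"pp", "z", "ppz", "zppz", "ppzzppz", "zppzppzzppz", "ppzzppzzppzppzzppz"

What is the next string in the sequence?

zppzppzzppzppzzppzzppzppzzppz

From term 3 onward, concatenate the second-to-last term with the last: pp·z = ppz, z·ppz = zppz, …
So term 8 is zppzppzzppz·ppzzppzzppzppzzppz.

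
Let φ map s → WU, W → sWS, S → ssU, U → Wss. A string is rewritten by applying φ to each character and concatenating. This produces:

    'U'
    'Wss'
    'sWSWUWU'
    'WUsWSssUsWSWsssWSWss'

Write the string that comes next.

Applying the rule to each of the 20 symbols of WUsWSssUsWSWsssWSWss gives the pieces sWS Wss WU sWS ssU WU WU Wss WU sWS ssU sWS WU WU WU sWS ssU sWS WU WU, which concatenate to the answer.

sWSWssWUsWSssUWUWUWssWUsWSssUsWSWUWUWUsWSssUsWSWUWU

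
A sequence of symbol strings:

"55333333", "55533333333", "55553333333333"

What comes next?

55555333333333333

Term n consists of n-1 5's, followed by 2n 3's, where the shown terms are n = 3, 4, 5.
Setting n = 6 gives 5, 12 characters in each block.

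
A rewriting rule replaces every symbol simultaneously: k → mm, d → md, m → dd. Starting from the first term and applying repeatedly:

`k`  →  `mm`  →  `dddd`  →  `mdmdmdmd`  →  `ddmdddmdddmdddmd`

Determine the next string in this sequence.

mdmdddmdmdmdddmdmdmdddmdmdmdddmd

Replace each of the 16 characters of ddmdddmdddmdddmd in place — md md dd md md md dd md md md dd md md md dd md — and concatenate.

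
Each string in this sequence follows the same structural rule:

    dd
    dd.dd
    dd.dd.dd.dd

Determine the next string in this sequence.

s(k+1) = s(k)·.·s(k) — each term doubles the last with '.' between the halves.
Doubling dd.dd.dd.dd with '.' between the halves:

dd.dd.dd.dd.dd.dd.dd.dd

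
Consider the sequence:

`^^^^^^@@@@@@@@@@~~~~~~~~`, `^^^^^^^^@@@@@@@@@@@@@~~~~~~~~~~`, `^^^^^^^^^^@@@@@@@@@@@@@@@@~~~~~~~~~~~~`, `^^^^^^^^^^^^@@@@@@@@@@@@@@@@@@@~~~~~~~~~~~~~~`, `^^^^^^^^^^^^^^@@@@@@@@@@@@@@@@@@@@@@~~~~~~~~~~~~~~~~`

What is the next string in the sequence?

^^^^^^^^^^^^^^^^@@@@@@@@@@@@@@@@@@@@@@@@@~~~~~~~~~~~~~~~~~~

Term n consists of 2n ^'s, followed by 3n+1 @'s, followed by 2n+2 ~'s, where the shown terms are n = 3, 4, 5, 6, 7.
Setting n = 8 gives 16, 25, 18 characters in each block.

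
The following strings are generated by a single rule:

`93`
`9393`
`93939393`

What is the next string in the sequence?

9393939393939393

Each string is two copies of the previous one concatenated.
One more doubling of 93939393 gives the answer.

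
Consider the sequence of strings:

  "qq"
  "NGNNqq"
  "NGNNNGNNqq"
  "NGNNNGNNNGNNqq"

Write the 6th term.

NGNNNGNNNGNNNGNNNGNNqq

The strings grow by a fixed prefix NGNN each time.
From NGNNNGNNNGNNqq, 2 further steps: NGNNNGNNNGNNqq → NGNNNGNNNGNNNGNNqq → (answer).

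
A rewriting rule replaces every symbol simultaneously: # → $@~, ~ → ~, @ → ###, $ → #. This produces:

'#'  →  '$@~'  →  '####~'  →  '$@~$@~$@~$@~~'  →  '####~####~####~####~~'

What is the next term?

$@~$@~$@~$@~~$@~$@~$@~$@~~$@~$@~$@~$@~~$@~$@~$@~$@~~~

Replace each of the 21 characters of ####~####~####~####~~ in place — $@~ $@~ $@~ $@~ ~ $@~ $@~ $@~ $@~ ~ $@~ $@~ $@~ $@~ ~ $@~ $@~ $@~ $@~ ~ ~ — and concatenate.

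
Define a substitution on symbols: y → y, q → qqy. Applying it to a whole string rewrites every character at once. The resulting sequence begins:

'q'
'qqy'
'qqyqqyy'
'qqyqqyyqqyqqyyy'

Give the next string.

Rewriting the 15 symbols of qqyqqyyqqyqqyyy one by one yields qqy qqy y qqy qqy y y qqy qqy y qqy qqy y y y; concatenated:

qqyqqyyqqyqqyyyqqyqqyyqqyqqyyyy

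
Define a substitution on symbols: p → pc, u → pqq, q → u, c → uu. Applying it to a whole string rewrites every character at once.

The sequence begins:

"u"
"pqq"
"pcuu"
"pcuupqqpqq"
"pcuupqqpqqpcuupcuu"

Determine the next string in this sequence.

Rewriting the 18 symbols of pcuupqqpqqpcuupcuu one by one yields pc uu pqq pqq pc u u pc u u pc uu pqq pqq pc uu pqq pqq; concatenated:

pcuupqqpqqpcuupcuupcuupqqpqqpcuupqqpqq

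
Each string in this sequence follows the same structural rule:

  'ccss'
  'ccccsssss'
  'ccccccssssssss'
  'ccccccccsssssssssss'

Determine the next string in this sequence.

ccccccccccssssssssssssss

Term n consists of 2n c's, followed by 3n-1 s's (n = 1, 2, …).
At n = 5 the blocks have lengths 10, 14.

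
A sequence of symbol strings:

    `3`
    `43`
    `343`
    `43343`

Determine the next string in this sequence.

This is a Fibonacci-style word recurrence s(k) = s(k−2)·s(k−1): e.g. 3·43 = 343.
So term 5 is 343·43343.

34343343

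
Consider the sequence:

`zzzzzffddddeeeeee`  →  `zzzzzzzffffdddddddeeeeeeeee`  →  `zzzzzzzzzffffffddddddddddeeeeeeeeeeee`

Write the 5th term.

Term n consists of 2n+3 z's, followed by 2n f's, followed by 3n+1 d's, followed by 3n+3 e's (n = 1, 2, …).
Setting n = 5 gives 13, 10, 16, 18 characters in each block.

zzzzzzzzzzzzzffffffffffddddddddddddddddeeeeeeeeeeeeeeeeee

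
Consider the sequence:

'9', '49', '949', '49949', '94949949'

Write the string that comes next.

This is a Fibonacci-style word recurrence s(k) = s(k−2)·s(k−1): e.g. 9·49 = 949.
So term 6 is 49949·94949949.

4994994949949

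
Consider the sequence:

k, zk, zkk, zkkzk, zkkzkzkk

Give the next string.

This is a Fibonacci-style word recurrence s(k) = s(k−1)·s(k−2): e.g. zk·k = zkk.
The next term joins zkkzkzkk and zkkzk.

zkkzkzkkzkkzk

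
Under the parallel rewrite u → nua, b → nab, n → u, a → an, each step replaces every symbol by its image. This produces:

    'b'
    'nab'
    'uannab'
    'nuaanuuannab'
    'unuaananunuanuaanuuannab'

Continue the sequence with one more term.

Rewriting the 24 symbols of unuaananunuanuaanuuannab one by one yields nua u nua an an u an u nua u nua an u nua an an u nua nua an u u an nab; concatenated:

nuaunuaananuanunuaunuaanunuaananunuanuaanuuannab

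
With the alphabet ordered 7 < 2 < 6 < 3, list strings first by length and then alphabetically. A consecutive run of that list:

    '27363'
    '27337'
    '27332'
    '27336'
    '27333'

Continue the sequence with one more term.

Treat 27333 as a base-4 numeral over the given alphabet and add one, carrying through any trailing 3's.

22777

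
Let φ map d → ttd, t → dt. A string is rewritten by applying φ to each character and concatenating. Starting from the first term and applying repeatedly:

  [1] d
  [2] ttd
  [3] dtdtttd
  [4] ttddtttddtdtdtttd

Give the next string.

dtdtttdttddtdtdtttdttddtttddtttddtdtdtttd

φ(ttddtttddtdtdtttd) expands symbol-by-symbol to dt dt ttd ttd dt dt dt ttd ttd dt ttd dt ttd dt dt dt ttd; joining the 17 pieces gives the next term.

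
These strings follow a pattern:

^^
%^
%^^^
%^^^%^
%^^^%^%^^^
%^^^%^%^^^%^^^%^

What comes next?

Each term (from the third on) is the previous term followed by the one before it: term 3 = %^·^^ = %^^^.
The next term joins %^^^%^%^^^%^^^%^ and %^^^%^%^^^.

%^^^%^%^^^%^^^%^%^^^%^%^^^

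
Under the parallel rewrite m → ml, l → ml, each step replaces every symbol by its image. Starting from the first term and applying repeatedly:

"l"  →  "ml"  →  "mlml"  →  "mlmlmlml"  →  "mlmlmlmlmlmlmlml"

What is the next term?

Rewriting the 16 symbols of mlmlmlmlmlmlmlml one by one yields ml ml ml ml ml ml ml ml ml ml ml ml ml ml ml ml; concatenated:

mlmlmlmlmlmlmlmlmlmlmlmlmlmlmlml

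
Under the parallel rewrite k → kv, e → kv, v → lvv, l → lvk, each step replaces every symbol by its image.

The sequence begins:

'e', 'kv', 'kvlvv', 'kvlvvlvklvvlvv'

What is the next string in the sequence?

Rewriting the 14 symbols of kvlvvlvklvvlvv one by one yields kv lvv lvk lvv lvv lvk lvv kv lvk lvv lvv lvk lvv lvv; concatenated:

kvlvvlvklvvlvvlvklvvkvlvklvvlvvlvklvvlvv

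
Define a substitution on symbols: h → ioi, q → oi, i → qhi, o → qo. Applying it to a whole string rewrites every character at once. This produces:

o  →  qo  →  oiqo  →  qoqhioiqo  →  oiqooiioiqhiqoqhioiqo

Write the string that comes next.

φ(oiqooiioiqhiqoqhioiqo) expands symbol-by-symbol to qo qhi oi qo qo qhi qhi qo qhi oi ioi qhi oi qo oi ioi qhi qo qhi oi qo; joining the 21 pieces gives the next term.

qoqhioiqoqoqhiqhiqoqhioiioiqhioiqooiioiqhiqoqhioiqo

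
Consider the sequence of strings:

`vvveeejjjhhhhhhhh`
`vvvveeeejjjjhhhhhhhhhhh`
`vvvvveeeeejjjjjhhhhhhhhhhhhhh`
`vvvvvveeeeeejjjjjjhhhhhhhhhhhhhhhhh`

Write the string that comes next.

The n-th term is n+1 v's then n+1 e's then n+1 j's then 3n+2 h's, where the shown terms are n = 2, 3, 4, 5.
At n = 6 the blocks have lengths 7, 7, 7, 20.

vvvvvvveeeeeeejjjjjjjhhhhhhhhhhhhhhhhhhhh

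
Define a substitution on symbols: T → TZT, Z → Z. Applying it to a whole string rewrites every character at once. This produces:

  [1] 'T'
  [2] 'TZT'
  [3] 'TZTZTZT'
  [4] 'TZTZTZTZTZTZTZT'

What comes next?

TZTZTZTZTZTZTZTZTZTZTZTZTZTZTZT

Replace each of the 15 characters of TZTZTZTZTZTZTZT in place — TZT Z TZT Z TZT Z TZT Z TZT Z TZT Z TZT Z TZT — and concatenate.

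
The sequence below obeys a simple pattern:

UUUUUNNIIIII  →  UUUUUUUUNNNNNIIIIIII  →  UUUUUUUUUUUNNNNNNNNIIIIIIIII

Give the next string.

UUUUUUUUUUUUUUNNNNNNNNNNNIIIIIIIIIII

Each string has the form U^{3n+2} N^{3n-1} I^{2n+3} (n = 1, 2, …).
Setting n = 4 gives 14, 11, 11 characters in each block.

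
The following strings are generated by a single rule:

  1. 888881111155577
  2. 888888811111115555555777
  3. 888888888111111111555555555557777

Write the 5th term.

Reading off run lengths: 8 runs 5, 7, 9; 1 runs 5, 7, 9; 5 runs 3, 7, 11; 7 runs 2, 3, 4 — each is linear in n (n = 1, 2, …).
Setting n = 5 gives 13, 13, 19, 6 characters in each block.

888888888888811111111111115555555555555555555777777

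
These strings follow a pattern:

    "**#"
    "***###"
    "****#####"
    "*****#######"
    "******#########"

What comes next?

The n-th term is n+1 *'s then 2n-1 #'s (n = 1, 2, …).
Setting n = 6 gives 7, 11 characters in each block.

*******###########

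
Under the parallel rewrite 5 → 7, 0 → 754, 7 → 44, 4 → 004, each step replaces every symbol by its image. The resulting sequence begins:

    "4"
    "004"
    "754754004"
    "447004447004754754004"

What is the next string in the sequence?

Replace each of the 21 characters of 447004447004754754004 in place — 004 004 44 754 754 004 004 004 44 754 754 004 44 7 004 44 7 004 754 754 004 — and concatenate.

0040044475475400400400444754754004447004447004754754004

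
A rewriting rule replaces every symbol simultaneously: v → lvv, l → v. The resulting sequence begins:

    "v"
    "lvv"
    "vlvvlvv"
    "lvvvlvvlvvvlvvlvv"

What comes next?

Applying the rule to each of the 17 symbols of lvvvlvvlvvvlvvlvv gives the pieces v lvv lvv lvv v lvv lvv v lvv lvv lvv v lvv lvv v lvv lvv, which concatenate to the answer.

vlvvlvvlvvvlvvlvvvlvvlvvlvvvlvvlvvvlvvlvv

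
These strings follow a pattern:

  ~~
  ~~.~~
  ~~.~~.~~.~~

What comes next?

s(k+1) = s(k)·.·s(k) — each term doubles the last with '.' between the halves.
One more doubling of ~~.~~.~~.~~ gives the answer.

~~.~~.~~.~~.~~.~~.~~.~~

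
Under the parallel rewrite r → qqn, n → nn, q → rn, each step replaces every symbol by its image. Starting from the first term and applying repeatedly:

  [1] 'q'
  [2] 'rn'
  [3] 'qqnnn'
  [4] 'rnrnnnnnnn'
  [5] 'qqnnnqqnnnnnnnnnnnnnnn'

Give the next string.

Applying the rule to each of the 22 symbols of qqnnnqqnnnnnnnnnnnnnnn gives the pieces rn rn nn nn nn rn rn nn nn nn nn nn nn nn nn nn nn nn nn nn nn nn, which concatenate to the answer.

rnrnnnnnnnrnrnnnnnnnnnnnnnnnnnnnnnnnnnnnnnnn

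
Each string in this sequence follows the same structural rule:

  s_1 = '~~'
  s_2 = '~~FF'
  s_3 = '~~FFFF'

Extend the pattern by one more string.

~~FFFFFF

Each term is the previous one with FF appended.
One more step from ~~FFFF gives the answer.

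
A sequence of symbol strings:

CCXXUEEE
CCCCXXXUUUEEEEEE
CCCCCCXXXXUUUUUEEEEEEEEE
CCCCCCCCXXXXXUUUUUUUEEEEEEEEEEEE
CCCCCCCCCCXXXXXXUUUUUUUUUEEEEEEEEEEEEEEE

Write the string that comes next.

Each string has the form C^{2n} X^{n+1} U^{2n-1} E^{3n} (n = 1, 2, …).
At n = 6 the blocks have lengths 12, 7, 11, 18.

CCCCCCCCCCCCXXXXXXXUUUUUUUUUUUEEEEEEEEEEEEEEEEEE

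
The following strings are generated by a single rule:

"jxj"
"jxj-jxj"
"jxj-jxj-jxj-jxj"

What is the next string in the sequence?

Every step duplicates the string with '-' between the halves.
Doubling jxj-jxj-jxj-jxj with '-' between the halves:

jxj-jxj-jxj-jxj-jxj-jxj-jxj-jxj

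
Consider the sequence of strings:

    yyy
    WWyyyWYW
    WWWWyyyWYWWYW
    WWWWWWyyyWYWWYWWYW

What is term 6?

WWWWWWWWWWyyyWYWWYWWYWWYWWYW

Each term wraps the previous one in WW on the left and WYW on the right.
From WWWWWWyyyWYWWYWWYW, 2 further steps: WWWWWWyyyWYWWYWWYW → WWWWWWWWyyyWYWWYWWYWWYW → (answer).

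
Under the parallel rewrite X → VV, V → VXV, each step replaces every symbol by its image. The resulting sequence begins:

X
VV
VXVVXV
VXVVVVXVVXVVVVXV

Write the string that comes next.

φ(VXVVVVXVVXVVVVXV) expands symbol-by-symbol to VXV VV VXV VXV VXV VXV VV VXV VXV VV VXV VXV VXV VXV VV VXV; joining the 16 pieces gives the next term.

VXVVVVXVVXVVXVVXVVVVXVVXVVVVXVVXVVXVVXVVVVXV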